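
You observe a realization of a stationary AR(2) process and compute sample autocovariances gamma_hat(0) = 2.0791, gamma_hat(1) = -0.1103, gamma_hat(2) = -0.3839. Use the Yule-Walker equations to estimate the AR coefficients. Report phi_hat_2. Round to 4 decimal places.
\hat\phi_{2} = -0.1880

The Yule-Walker equations for an AR(p) process read, in matrix form,
  Gamma_p phi = r_p,   with   (Gamma_p)_{ij} = gamma(|i - j|),
                       (r_p)_i = gamma(i),   i,j = 1..p.
Substitute the sample gammas (Toeplitz matrix and right-hand side of size 2):
  Gamma_p = [[2.0791, -0.1103], [-0.1103, 2.0791]]
  r_p     = [-0.1103, -0.3839]
Written out:
  2.0791 phi_1 - 0.1103 phi_2 = -0.1103
  -0.1103 phi_1 + 2.0791 phi_2 = -0.3839
Solve by Cramer's rule:
  det = gamma(0)^2 - gamma(1)^2 = (2.0791)^2 - (-0.1103)^2 = 4.32265681 - 0.01216609 = 4.31049072
  phi_hat_1 = [gamma(1) gamma(0) - gamma(1) gamma(2)] / det = [(-0.1103)(2.0791) - (-0.1103)(-0.3839)] / 4.31049072 = -0.2716689 / 4.31049072 = -0.063
  phi_hat_2 = [gamma(0) gamma(2) - gamma(1)^2] / det = [(2.0791)(-0.3839) - (-0.1103)^2] / 4.31049072 = -0.81033258 / 4.31049072 = -0.188
So phi_hat = [-0.0630, -0.1880].
Therefore phi_hat_2 = -0.1880.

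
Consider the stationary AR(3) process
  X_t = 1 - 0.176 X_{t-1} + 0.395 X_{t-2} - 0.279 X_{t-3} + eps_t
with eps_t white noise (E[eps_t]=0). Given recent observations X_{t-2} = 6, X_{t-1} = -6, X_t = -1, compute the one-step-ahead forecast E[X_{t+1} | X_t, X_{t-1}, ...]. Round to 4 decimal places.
E[X_{t+1} \mid \mathcal F_t] = -2.8680

For an AR(p) model X_t = c + sum_i phi_i X_{t-i} + eps_t, the
one-step-ahead conditional mean is
  E[X_{t+1} | X_t, ...] = c + sum_i phi_i X_{t+1-i}.
Substitute known values:
  E[X_{t+1} | ...] = 1 + (-0.176) * (-1) + (0.395) * (-6) + (-0.279) * (6)
                   = -2.8680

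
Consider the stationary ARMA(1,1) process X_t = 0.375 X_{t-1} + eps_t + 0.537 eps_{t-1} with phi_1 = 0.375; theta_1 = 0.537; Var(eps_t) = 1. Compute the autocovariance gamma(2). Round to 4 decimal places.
\gamma(2) = 0.4781

Multiply the model equation by X_{t-k} and take expectations. With theta_0 = psi_0 = 1 and psi_j the MA(infinity) weights, this gives
  gamma(k) - sum_i phi_i gamma(k-i) = c_k,
  c_k = sigma^2 * sum_{j=k..q} theta_j psi_{j-k}   (c_k = 0 for k > q),
using gamma(-m) = gamma(m).
psi-weights needed (psi_j = theta_j + sum_i phi_i psi_{j-i}):
  psi_1 = theta_1 + phi_1 = 0.537 + (0.375) = 0.912
Right-hand sides:
  c_0 = sigma^2 (1 + theta_1 psi_1) = 1 * (1 + (0.537)(0.912)) = 1 * 1.489744 = 1.489744
  c_1 = sigma^2 theta_1 = 1 * (0.537) = 0.537
  c_2 = 0
Equations for k = 0 and k = 1 (AR order 1):
  gamma(0) = phi_1 gamma(1) + c_0
  gamma(1) = phi_1 gamma(0) + c_1
Substituting the second into the first: gamma(0) (1 - phi_1^2) = c_0 + phi_1 c_1, so
  gamma(0) = (c_0 + phi_1 c_1) / (1 - phi_1^2) = (1.489744 + (0.375)(0.537)) / (1 - (0.375)^2) = 1.691119 / 0.859375 = 1.967848.
  gamma(1) = phi_1 gamma(0) + c_1 = (0.375)(1.967848) + (0.537) = 1.274943.
For k = 2 (> q): gamma(2) = phi_1 gamma(1) = (0.375)(1.274943) = 0.478104.
Therefore gamma(2) = 0.4781 (to 4 decimal places).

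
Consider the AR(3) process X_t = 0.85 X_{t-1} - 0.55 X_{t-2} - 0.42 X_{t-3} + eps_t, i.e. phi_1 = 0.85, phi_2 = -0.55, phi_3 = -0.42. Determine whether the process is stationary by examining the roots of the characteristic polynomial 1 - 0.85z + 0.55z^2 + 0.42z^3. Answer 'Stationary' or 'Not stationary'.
\text{Not stationary}

The AR(p) characteristic polynomial is P(z) = 1 - 0.85z + 0.55z^2 + 0.42z^3.
Stationarity requires all roots to lie outside the unit circle, i.e. |z| > 1 for every root.
Degree 3: look for a simple real root z0 first, then factor out (1 - z/z0) and solve the remaining quadratic.
Testing z0 = -2.5: P(-2.5) = 1 + (-0.85)(-2.5) + (0.55)(-2.5)^2 + (0.42)(-2.5)^3
  = 1 + (2.125) + (3.4375) + (-6.5625) = 0.  So z_0 = -2.5 is a root, |z_0| = 2.5.
Divide out the factor (1 + 0.4 z) = (1 - z/z0) (since 1/z0 = -0.4):
  P(z) = (1 + 0.4 z)(1 + (-1.25) z + (1.05) z^2)
  [check: z-coef -1.25 - (-0.4) = -0.85; z^2-coef 1.05 - (-0.4)(-1.25) = 0.55; z^3-coef -(-0.4)(1.05) = 0.42.]
Remaining roots from the quadratic factor 1 + (-1.25) z + (1.05) z^2:
  Set 1 + (-1.25) z + (1.05) z^2 = 0, i.e. a z^2 + b z + c = 0 with a = 1.05, b = -1.25, c = 1.
  Discriminant D = b^2 - 4ac = (-1.25)^2 - 4*(1.05)*1 = 1.5625 - (4.2) = -2.6375.
  D < 0, so the roots are the complex-conjugate pair z = (-b +/- i sqrt(-D)) / (2a) = 0.5952 +/- 0.7734i.
  For a conjugate pair |z|^2 = z * conj(z) = (product of roots) = c/a = 1/(1.05) = 0.952381, so |z| = sqrt(0.952381) = 0.9759 for both roots.
Moduli of all roots: 2.5000, 0.9759, 0.9759.
All moduli strictly greater than 1? No.
Verdict: Not stationary.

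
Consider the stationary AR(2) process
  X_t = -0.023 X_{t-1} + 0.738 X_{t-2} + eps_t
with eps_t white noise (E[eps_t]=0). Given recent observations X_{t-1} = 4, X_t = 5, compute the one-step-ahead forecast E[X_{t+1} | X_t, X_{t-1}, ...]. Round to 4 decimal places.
E[X_{t+1} \mid \mathcal F_t] = 2.8370

For an AR(p) model X_t = c + sum_i phi_i X_{t-i} + eps_t, the
one-step-ahead conditional mean is
  E[X_{t+1} | X_t, ...] = c + sum_i phi_i X_{t+1-i}.
Substitute known values:
  E[X_{t+1} | ...] = (-0.023) * (5) + (0.738) * (4)
                   = 2.8370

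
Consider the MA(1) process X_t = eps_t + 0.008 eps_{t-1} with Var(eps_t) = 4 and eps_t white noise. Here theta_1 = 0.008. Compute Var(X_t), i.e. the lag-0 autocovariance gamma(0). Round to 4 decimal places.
\gamma(0) = 4.0003

For an MA(q) process X_t = eps_t + sum_i theta_i eps_{t-i} with
Var(eps_t) = sigma^2, the variance is
  gamma(0) = sigma^2 * (1 + sum_i theta_i^2).
  sum_i theta_i^2 = (0.008)^2 = 0.000064.
  gamma(0) = 4 * (1 + 0.000064) = 4 * 1.000064 = 4.000256, which rounds to 4.0003.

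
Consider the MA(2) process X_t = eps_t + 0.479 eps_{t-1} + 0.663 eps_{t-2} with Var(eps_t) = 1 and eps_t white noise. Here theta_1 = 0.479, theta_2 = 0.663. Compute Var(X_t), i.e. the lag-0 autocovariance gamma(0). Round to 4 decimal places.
\gamma(0) = 1.6690

For an MA(q) process X_t = eps_t + sum_i theta_i eps_{t-i} with
Var(eps_t) = sigma^2, the variance is
  gamma(0) = sigma^2 * (1 + sum_i theta_i^2).
  sum_i theta_i^2 = (0.479)^2 + (0.663)^2 = 0.229441 + 0.439569 = 0.66901.
  gamma(0) = 1 * (1 + 0.66901) = 1 * 1.66901 = 1.66901, which rounds to 1.6690.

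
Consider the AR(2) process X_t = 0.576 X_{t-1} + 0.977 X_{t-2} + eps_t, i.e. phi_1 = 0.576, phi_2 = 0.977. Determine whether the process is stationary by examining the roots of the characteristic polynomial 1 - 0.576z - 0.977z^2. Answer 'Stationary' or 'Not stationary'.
\text{Not stationary}

The AR(p) characteristic polynomial is P(z) = 1 - 0.576z - 0.977z^2.
Stationarity requires all roots to lie outside the unit circle, i.e. |z| > 1 for every root.
Set 1 + (-0.576) z + (-0.977) z^2 = 0, i.e. a z^2 + b z + c = 0 with a = -0.977, b = -0.576, c = 1.
Discriminant D = b^2 - 4ac = (-0.576)^2 - 4*(-0.977)*1 = 0.331776 - (-3.908) = 4.239776.
D >= 0, so the roots are real: z = (-b +/- sqrt(D)) / (2a) = (0.576 +/- 2.059072) / (-1.954).
  z_1 = (0.576 + 2.059072) / (-1.954) = -1.3486,   |z_1| = 1.3486.
  z_2 = (0.576 - 2.059072) / (-1.954) = 0.759,   |z_2| = 0.759.
Moduli of all roots: 1.3486, 0.7590.
All moduli strictly greater than 1? No.
Verdict: Not stationary.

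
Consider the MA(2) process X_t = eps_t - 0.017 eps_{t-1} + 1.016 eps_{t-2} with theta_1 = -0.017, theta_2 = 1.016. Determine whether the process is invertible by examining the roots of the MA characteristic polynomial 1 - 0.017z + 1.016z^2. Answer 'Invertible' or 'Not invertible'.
\text{Not invertible}

The MA(q) characteristic polynomial is P(z) = 1 - 0.017z + 1.016z^2.
Invertibility requires all roots to lie outside the unit circle, i.e. |z| > 1 for every root.
Set 1 + (-0.017) z + (1.016) z^2 = 0, i.e. a z^2 + b z + c = 0 with a = 1.016, b = -0.017, c = 1.
Discriminant D = b^2 - 4ac = (-0.017)^2 - 4*(1.016)*1 = 0.000289 - (4.064) = -4.063711.
D < 0, so the roots are the complex-conjugate pair z = (-b +/- i sqrt(-D)) / (2a) = 0.0084 +/- 0.9921i.
For a conjugate pair |z|^2 = z * conj(z) = (product of roots) = c/a = 1/(1.016) = 0.984252, so |z| = sqrt(0.984252) = 0.9921 for both roots.
Moduli of all roots: 0.9921, 0.9921.
All moduli strictly greater than 1? No.
Verdict: Not invertible.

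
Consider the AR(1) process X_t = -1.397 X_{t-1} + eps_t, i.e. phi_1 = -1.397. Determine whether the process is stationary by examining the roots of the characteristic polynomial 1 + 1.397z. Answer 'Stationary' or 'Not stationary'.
\text{Not stationary}

The AR(p) characteristic polynomial is P(z) = 1 + 1.397z.
Stationarity requires all roots to lie outside the unit circle, i.e. |z| > 1 for every root.
This is linear in z: 1 + (1.397) z = 0  =>  z = -1/(1.397) = -0.71582,  |z| = 0.71582.
Moduli of all roots: 0.7158.
All moduli strictly greater than 1? No.
Verdict: Not stationary.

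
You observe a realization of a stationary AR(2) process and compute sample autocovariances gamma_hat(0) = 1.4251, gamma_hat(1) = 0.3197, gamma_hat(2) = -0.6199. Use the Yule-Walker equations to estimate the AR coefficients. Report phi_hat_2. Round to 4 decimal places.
\hat\phi_{2} = -0.5110

The Yule-Walker equations for an AR(p) process read, in matrix form,
  Gamma_p phi = r_p,   with   (Gamma_p)_{ij} = gamma(|i - j|),
                       (r_p)_i = gamma(i),   i,j = 1..p.
Substitute the sample gammas (Toeplitz matrix and right-hand side of size 2):
  Gamma_p = [[1.4251, 0.3197], [0.3197, 1.4251]]
  r_p     = [0.3197, -0.6199]
Written out:
  1.4251 phi_1 + 0.3197 phi_2 = 0.3197
  0.3197 phi_1 + 1.4251 phi_2 = -0.6199
Solve by Cramer's rule:
  det = gamma(0)^2 - gamma(1)^2 = (1.4251)^2 - (0.3197)^2 = 2.03091001 - 0.10220809 = 1.92870192
  phi_hat_1 = [gamma(1) gamma(0) - gamma(1) gamma(2)] / det = [(0.3197)(1.4251) - (0.3197)(-0.6199)] / 1.92870192 = 0.6537865 / 1.92870192 = 0.339
  phi_hat_2 = [gamma(0) gamma(2) - gamma(1)^2] / det = [(1.4251)(-0.6199) - (0.3197)^2] / 1.92870192 = -0.98562758 / 1.92870192 = -0.511
So phi_hat = [0.3390, -0.5110].
Therefore phi_hat_2 = -0.5110.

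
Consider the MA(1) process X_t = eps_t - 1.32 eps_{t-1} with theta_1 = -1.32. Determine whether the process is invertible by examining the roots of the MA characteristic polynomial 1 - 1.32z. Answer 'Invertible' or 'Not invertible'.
\text{Not invertible}

The MA(q) characteristic polynomial is P(z) = 1 - 1.32z.
Invertibility requires all roots to lie outside the unit circle, i.e. |z| > 1 for every root.
This is linear in z: 1 + (-1.32) z = 0  =>  z = -1/(-1.32) = 0.757576,  |z| = 0.757576.
Moduli of all roots: 0.7576.
All moduli strictly greater than 1? No.
Verdict: Not invertible.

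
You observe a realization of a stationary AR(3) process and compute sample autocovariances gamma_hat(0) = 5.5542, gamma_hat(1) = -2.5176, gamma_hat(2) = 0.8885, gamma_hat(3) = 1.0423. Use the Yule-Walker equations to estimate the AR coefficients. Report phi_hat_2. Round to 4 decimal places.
\hat\phi_{2} = 0.0870

The Yule-Walker equations for an AR(p) process read, in matrix form,
  Gamma_p phi = r_p,   with   (Gamma_p)_{ij} = gamma(|i - j|),
                       (r_p)_i = gamma(i),   i,j = 1..p.
Substitute the sample gammas (Toeplitz matrix and right-hand side of size 3):
  Gamma_p = [[5.5542, -2.5176, 0.8885], [-2.5176, 5.5542, -2.5176], [0.8885, -2.5176, 5.5542]]
  r_p     = [-2.5176, 0.8885, 1.0423]
Written out (R1..R3):
  (R1) 5.5542 phi_1 - 2.5176 phi_2 + 0.8885 phi_3 = -2.5176
  (R2) -2.5176 phi_1 + 5.5542 phi_2 - 2.5176 phi_3 = 0.8885
  (R3) 0.8885 phi_1 - 2.5176 phi_2 + 5.5542 phi_3 = 1.0423
Gaussian elimination:
  R2 <- R2 - (-2.5176/5.5542) R1 = R2 - (-0.453279) R1:  4.413026 phi_2 - 2.114862 phi_3 = -0.252674
  R3 <- R3 - (0.8885/5.5542) R1 = R3 - (0.159969) R1:  -2.114862 phi_2 + 5.412068 phi_3 = 1.445038
  R3 <- R3 - (-2.114862/4.413026) R2 = R3 - (-0.479232) R2:  4.398559 phi_3 = 1.323949
Back-substitution:
  phi_hat_3 = 1.323949 / 4.398559 = 0.300996
  phi_hat_2 = (-0.252674 - (-2.114862)(0.300996)) / 4.413026 = 0.08699
  phi_hat_1 = (-2.5176 - (-2.5176)(0.08699) - (0.8885)(0.300996)) / 5.5542 = -0.461998
So phi_hat = [-0.4620, 0.0870, 0.3010].
Therefore phi_hat_2 = 0.0870.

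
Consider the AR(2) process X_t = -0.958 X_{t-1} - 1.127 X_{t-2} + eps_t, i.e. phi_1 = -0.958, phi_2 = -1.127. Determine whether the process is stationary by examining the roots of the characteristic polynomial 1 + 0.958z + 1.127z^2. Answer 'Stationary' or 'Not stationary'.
\text{Not stationary}

The AR(p) characteristic polynomial is P(z) = 1 + 0.958z + 1.127z^2.
Stationarity requires all roots to lie outside the unit circle, i.e. |z| > 1 for every root.
Set 1 + (0.958) z + (1.127) z^2 = 0, i.e. a z^2 + b z + c = 0 with a = 1.127, b = 0.958, c = 1.
Discriminant D = b^2 - 4ac = (0.958)^2 - 4*(1.127)*1 = 0.917764 - (4.508) = -3.590236.
D < 0, so the roots are the complex-conjugate pair z = (-b +/- i sqrt(-D)) / (2a) = -0.425 +/- 0.8406i.
For a conjugate pair |z|^2 = z * conj(z) = (product of roots) = c/a = 1/(1.127) = 0.887311, so |z| = sqrt(0.887311) = 0.942 for both roots.
Moduli of all roots: 0.9420, 0.9420.
All moduli strictly greater than 1? No.
Verdict: Not stationary.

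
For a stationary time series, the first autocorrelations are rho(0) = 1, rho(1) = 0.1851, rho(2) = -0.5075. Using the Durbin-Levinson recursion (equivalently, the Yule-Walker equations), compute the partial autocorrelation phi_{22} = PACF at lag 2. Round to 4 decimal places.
\phi_{22} = -0.5610

The PACF at lag k is phi_{kk}, the last component of the solution
to the Yule-Walker system G_k phi = r_k where
  (G_k)_{ij} = rho(|i - j|), (r_k)_i = rho(i), i,j = 1..k.
Equivalently, Durbin-Levinson gives phi_{kk} iteratively:
  phi_{11} = rho(1)
  phi_{kk} = [rho(k) - sum_{j=1..k-1} phi_{k-1,j} rho(k-j)]
            / [1 - sum_{j=1..k-1} phi_{k-1,j} rho(j)],
  phi_{k,j} = phi_{k-1,j} - phi_{kk} phi_{k-1,k-j},  j = 1..k-1.
Step k = 1:
  phi_11 = rho(1) = 0.1851.
Step k = 2:
  phi_22 = [rho(2) - phi_11 rho(1)] / [1 - phi_11 rho(1)] = [-0.5075 - (0.1851)(0.1851)] / [1 - (0.1851)(0.1851)]
         = -0.54176201 / 0.96573799 = -0.561.
Therefore phi_{22} = -0.5610.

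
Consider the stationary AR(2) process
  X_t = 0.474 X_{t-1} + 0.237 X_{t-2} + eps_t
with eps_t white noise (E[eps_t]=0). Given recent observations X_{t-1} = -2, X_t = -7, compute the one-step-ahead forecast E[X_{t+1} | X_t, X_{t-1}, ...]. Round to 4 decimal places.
E[X_{t+1} \mid \mathcal F_t] = -3.7920

For an AR(p) model X_t = c + sum_i phi_i X_{t-i} + eps_t, the
one-step-ahead conditional mean is
  E[X_{t+1} | X_t, ...] = c + sum_i phi_i X_{t+1-i}.
Substitute known values:
  E[X_{t+1} | ...] = (0.474) * (-7) + (0.237) * (-2)
                   = -3.7920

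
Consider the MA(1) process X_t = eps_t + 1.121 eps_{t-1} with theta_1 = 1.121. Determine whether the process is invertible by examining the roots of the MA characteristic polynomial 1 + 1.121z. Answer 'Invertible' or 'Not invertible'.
\text{Not invertible}

The MA(q) characteristic polynomial is P(z) = 1 + 1.121z.
Invertibility requires all roots to lie outside the unit circle, i.e. |z| > 1 for every root.
This is linear in z: 1 + (1.121) z = 0  =>  z = -1/(1.121) = -0.892061,  |z| = 0.892061.
Moduli of all roots: 0.8921.
All moduli strictly greater than 1? No.
Verdict: Not invertible.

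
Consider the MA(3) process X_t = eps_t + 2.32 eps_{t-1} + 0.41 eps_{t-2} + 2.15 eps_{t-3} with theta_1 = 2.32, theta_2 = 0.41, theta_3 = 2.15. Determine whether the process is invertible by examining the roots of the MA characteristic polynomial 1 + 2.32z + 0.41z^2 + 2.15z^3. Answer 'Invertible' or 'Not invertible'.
\text{Not invertible}

The MA(q) characteristic polynomial is P(z) = 1 + 2.32z + 0.41z^2 + 2.15z^3.
Invertibility requires all roots to lie outside the unit circle, i.e. |z| > 1 for every root.
Degree 3: look for a simple real root z0 first, then factor out (1 - z/z0) and solve the remaining quadratic.
Testing z0 = -0.4: P(-0.4) = 1 + (2.32)(-0.4) + (0.41)(-0.4)^2 + (2.15)(-0.4)^3
  = 1 + (-0.928) + (0.0656) + (-0.1376) = 0.  So z_0 = -0.4 is a root, |z_0| = 0.4.
Divide out the factor (1 + 2.5 z) = (1 - z/z0) (since 1/z0 = -2.5):
  P(z) = (1 + 2.5 z)(1 + (-0.18) z + (0.86) z^2)
  [check: z-coef -0.18 - (-2.5) = 2.32; z^2-coef 0.86 - (-2.5)(-0.18) = 0.41; z^3-coef -(-2.5)(0.86) = 2.15.]
Remaining roots from the quadratic factor 1 + (-0.18) z + (0.86) z^2:
  Set 1 + (-0.18) z + (0.86) z^2 = 0, i.e. a z^2 + b z + c = 0 with a = 0.86, b = -0.18, c = 1.
  Discriminant D = b^2 - 4ac = (-0.18)^2 - 4*(0.86)*1 = 0.0324 - (3.44) = -3.4076.
  D < 0, so the roots are the complex-conjugate pair z = (-b +/- i sqrt(-D)) / (2a) = 0.1047 +/- 1.0732i.
  For a conjugate pair |z|^2 = z * conj(z) = (product of roots) = c/a = 1/(0.86) = 1.162791, so |z| = sqrt(1.162791) = 1.0783 for both roots.
Moduli of all roots: 0.4000, 1.0783, 1.0783.
All moduli strictly greater than 1? No.
Verdict: Not invertible.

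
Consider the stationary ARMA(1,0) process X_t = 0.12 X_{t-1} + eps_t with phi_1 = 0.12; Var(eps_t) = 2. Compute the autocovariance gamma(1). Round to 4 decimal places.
\gamma(1) = 0.2435

Multiply the model equation by X_{t-k} and take expectations. With theta_0 = psi_0 = 1 and psi_j the MA(infinity) weights, this gives
  gamma(k) - sum_i phi_i gamma(k-i) = c_k,
  c_k = sigma^2 * sum_{j=k..q} theta_j psi_{j-k}   (c_k = 0 for k > q),
using gamma(-m) = gamma(m).
Pure AR (q = 0): c_0 = sigma^2 = 2, c_k = 0 for k >= 1.
Equations for k = 0 and k = 1 (AR order 1):
  gamma(0) = phi_1 gamma(1) + c_0
  gamma(1) = phi_1 gamma(0) + c_1
Substituting the second into the first: gamma(0) (1 - phi_1^2) = c_0 + phi_1 c_1, so
  gamma(0) = c_0 / (1 - phi_1^2) = 2 / (1 - (0.12)^2) = 2 / 0.9856 = 2.029221.
  gamma(1) = phi_1 gamma(0) = (0.12)(2.029221) = 0.243506.
Therefore gamma(1) = 0.2435 (to 4 decimal places).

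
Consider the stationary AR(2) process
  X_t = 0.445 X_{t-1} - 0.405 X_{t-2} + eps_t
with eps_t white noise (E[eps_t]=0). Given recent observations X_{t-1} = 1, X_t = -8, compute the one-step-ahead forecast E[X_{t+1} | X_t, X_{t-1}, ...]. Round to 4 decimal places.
E[X_{t+1} \mid \mathcal F_t] = -3.9650

For an AR(p) model X_t = c + sum_i phi_i X_{t-i} + eps_t, the
one-step-ahead conditional mean is
  E[X_{t+1} | X_t, ...] = c + sum_i phi_i X_{t+1-i}.
Substitute known values:
  E[X_{t+1} | ...] = (0.445) * (-8) + (-0.405) * (1)
                   = -3.9650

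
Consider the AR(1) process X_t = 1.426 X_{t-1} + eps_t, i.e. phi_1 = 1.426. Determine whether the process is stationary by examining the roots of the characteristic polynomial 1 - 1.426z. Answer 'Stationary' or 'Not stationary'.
\text{Not stationary}

The AR(p) characteristic polynomial is P(z) = 1 - 1.426z.
Stationarity requires all roots to lie outside the unit circle, i.e. |z| > 1 for every root.
This is linear in z: 1 + (-1.426) z = 0  =>  z = -1/(-1.426) = 0.701262,  |z| = 0.701262.
Moduli of all roots: 0.7013.
All moduli strictly greater than 1? No.
Verdict: Not stationary.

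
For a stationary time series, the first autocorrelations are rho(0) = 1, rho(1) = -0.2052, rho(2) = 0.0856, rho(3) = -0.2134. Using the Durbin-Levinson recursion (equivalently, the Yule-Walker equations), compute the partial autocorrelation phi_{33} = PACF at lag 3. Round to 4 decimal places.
\phi_{33} = -0.1960

The PACF at lag k is phi_{kk}, the last component of the solution
to the Yule-Walker system G_k phi = r_k where
  (G_k)_{ij} = rho(|i - j|), (r_k)_i = rho(i), i,j = 1..k.
Equivalently, Durbin-Levinson gives phi_{kk} iteratively:
  phi_{11} = rho(1)
  phi_{kk} = [rho(k) - sum_{j=1..k-1} phi_{k-1,j} rho(k-j)]
            / [1 - sum_{j=1..k-1} phi_{k-1,j} rho(j)],
  phi_{k,j} = phi_{k-1,j} - phi_{kk} phi_{k-1,k-j},  j = 1..k-1.
Step k = 1:
  phi_11 = rho(1) = -0.2052.
Step k = 2:
  phi_22 = [rho(2) - phi_11 rho(1)] / [1 - phi_11 rho(1)] = [0.0856 - (-0.2052)(-0.2052)] / [1 - (-0.2052)(-0.2052)]
         = 0.04349296 / 0.95789296 = 0.045405.
  Update: phi_21 = phi_11 - phi_22 phi_11 = -0.2052 - (0.045405)(-0.2052) = -0.195883.
Step k = 3:
  phi_33 = [rho(3) - phi_21 rho(2) - phi_22 rho(1)] / [1 - phi_21 rho(1) - phi_22 rho(2)]
    numerator   = -0.2134 - (-0.195883)(0.0856) - (0.045405)(-0.2052) = -0.18731535
    denominator = 1 - (-0.195883)(-0.2052) - (0.045405)(0.0856) = 0.95591817
  phi_33 = -0.18731535 / 0.95591817 = -0.196.
Therefore phi_{33} = -0.1960.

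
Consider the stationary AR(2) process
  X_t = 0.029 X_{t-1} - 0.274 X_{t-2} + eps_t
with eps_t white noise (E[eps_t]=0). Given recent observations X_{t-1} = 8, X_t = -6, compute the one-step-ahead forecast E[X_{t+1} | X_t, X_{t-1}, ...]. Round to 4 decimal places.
E[X_{t+1} \mid \mathcal F_t] = -2.3660

For an AR(p) model X_t = c + sum_i phi_i X_{t-i} + eps_t, the
one-step-ahead conditional mean is
  E[X_{t+1} | X_t, ...] = c + sum_i phi_i X_{t+1-i}.
Substitute known values:
  E[X_{t+1} | ...] = (0.029) * (-6) + (-0.274) * (8)
                   = -2.3660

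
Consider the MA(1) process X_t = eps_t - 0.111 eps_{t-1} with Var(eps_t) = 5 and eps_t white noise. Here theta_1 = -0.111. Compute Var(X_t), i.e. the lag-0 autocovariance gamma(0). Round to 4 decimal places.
\gamma(0) = 5.0616

For an MA(q) process X_t = eps_t + sum_i theta_i eps_{t-i} with
Var(eps_t) = sigma^2, the variance is
  gamma(0) = sigma^2 * (1 + sum_i theta_i^2).
  sum_i theta_i^2 = (-0.111)^2 = 0.012321.
  gamma(0) = 5 * (1 + 0.012321) = 5 * 1.012321 = 5.061605, which rounds to 5.0616.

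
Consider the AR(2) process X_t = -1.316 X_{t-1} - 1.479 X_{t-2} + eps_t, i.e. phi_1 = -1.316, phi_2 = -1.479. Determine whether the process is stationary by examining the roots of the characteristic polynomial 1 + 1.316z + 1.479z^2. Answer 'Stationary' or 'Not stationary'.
\text{Not stationary}

The AR(p) characteristic polynomial is P(z) = 1 + 1.316z + 1.479z^2.
Stationarity requires all roots to lie outside the unit circle, i.e. |z| > 1 for every root.
Set 1 + (1.316) z + (1.479) z^2 = 0, i.e. a z^2 + b z + c = 0 with a = 1.479, b = 1.316, c = 1.
Discriminant D = b^2 - 4ac = (1.316)^2 - 4*(1.479)*1 = 1.731856 - (5.916) = -4.184144.
D < 0, so the roots are the complex-conjugate pair z = (-b +/- i sqrt(-D)) / (2a) = -0.4449 +/- 0.6915i.
For a conjugate pair |z|^2 = z * conj(z) = (product of roots) = c/a = 1/(1.479) = 0.676133, so |z| = sqrt(0.676133) = 0.8223 for both roots.
Moduli of all roots: 0.8223, 0.8223.
All moduli strictly greater than 1? No.
Verdict: Not stationary.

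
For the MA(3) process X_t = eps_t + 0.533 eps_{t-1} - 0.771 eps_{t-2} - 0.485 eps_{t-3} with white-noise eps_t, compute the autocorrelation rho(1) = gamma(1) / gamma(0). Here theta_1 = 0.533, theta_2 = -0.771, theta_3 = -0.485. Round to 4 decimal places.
\rho(1) = 0.2346

For an MA(q) process with theta_0 = 1, the autocovariance is
  gamma(k) = sigma^2 * sum_{i=0..q-k} theta_i * theta_{i+k},
and rho(k) = gamma(k) / gamma(0). Sigma^2 cancels.
  numerator   = (1)*(0.533) + (0.533)*(-0.771) + (-0.771)*(-0.485) = 0.495992.
  denominator = (1)^2 + (0.533)^2 + (-0.771)^2 + (-0.485)^2 = 2.113755.
  rho(1) = 0.495992 / 2.113755 = 0.2346.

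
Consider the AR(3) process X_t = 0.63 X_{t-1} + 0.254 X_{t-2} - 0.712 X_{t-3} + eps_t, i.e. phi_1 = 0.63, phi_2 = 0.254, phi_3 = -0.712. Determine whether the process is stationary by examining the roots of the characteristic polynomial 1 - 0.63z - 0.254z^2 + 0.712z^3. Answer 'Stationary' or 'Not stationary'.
\text{Stationary}

The AR(p) characteristic polynomial is P(z) = 1 - 0.63z - 0.254z^2 + 0.712z^3.
Stationarity requires all roots to lie outside the unit circle, i.e. |z| > 1 for every root.
Degree 3: look for a simple real root z0 first, then factor out (1 - z/z0) and solve the remaining quadratic.
Testing z0 = -1.25: P(-1.25) = 1 + (-0.63)(-1.25) + (-0.254)(-1.25)^2 + (0.712)(-1.25)^3
  = 1 + (0.7875) + (-0.396875) + (-1.390625) = 0.  So z_0 = -1.25 is a root, |z_0| = 1.25.
Divide out the factor (1 + 0.8 z) = (1 - z/z0) (since 1/z0 = -0.8):
  P(z) = (1 + 0.8 z)(1 + (-1.43) z + (0.89) z^2)
  [check: z-coef -1.43 - (-0.8) = -0.63; z^2-coef 0.89 - (-0.8)(-1.43) = -0.254; z^3-coef -(-0.8)(0.89) = 0.712.]
Remaining roots from the quadratic factor 1 + (-1.43) z + (0.89) z^2:
  Set 1 + (-1.43) z + (0.89) z^2 = 0, i.e. a z^2 + b z + c = 0 with a = 0.89, b = -1.43, c = 1.
  Discriminant D = b^2 - 4ac = (-1.43)^2 - 4*(0.89)*1 = 2.0449 - (3.56) = -1.5151.
  D < 0, so the roots are the complex-conjugate pair z = (-b +/- i sqrt(-D)) / (2a) = 0.8034 +/- 0.6915i.
  For a conjugate pair |z|^2 = z * conj(z) = (product of roots) = c/a = 1/(0.89) = 1.123596, so |z| = sqrt(1.123596) = 1.06 for both roots.
Moduli of all roots: 1.2500, 1.0600, 1.0600.
All moduli strictly greater than 1? Yes.
Verdict: Stationary.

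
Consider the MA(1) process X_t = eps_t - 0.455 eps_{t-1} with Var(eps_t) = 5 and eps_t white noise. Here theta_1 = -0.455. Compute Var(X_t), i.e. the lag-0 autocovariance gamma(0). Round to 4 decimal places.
\gamma(0) = 6.0351

For an MA(q) process X_t = eps_t + sum_i theta_i eps_{t-i} with
Var(eps_t) = sigma^2, the variance is
  gamma(0) = sigma^2 * (1 + sum_i theta_i^2).
  sum_i theta_i^2 = (-0.455)^2 = 0.207025.
  gamma(0) = 5 * (1 + 0.207025) = 5 * 1.207025 = 6.035125, which rounds to 6.0351.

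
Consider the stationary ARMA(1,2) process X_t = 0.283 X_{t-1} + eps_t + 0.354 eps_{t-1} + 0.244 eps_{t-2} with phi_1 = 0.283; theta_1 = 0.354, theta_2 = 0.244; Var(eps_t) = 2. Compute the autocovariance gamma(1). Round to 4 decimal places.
\gamma(1) = 1.9253

Multiply the model equation by X_{t-k} and take expectations. With theta_0 = psi_0 = 1 and psi_j the MA(infinity) weights, this gives
  gamma(k) - sum_i phi_i gamma(k-i) = c_k,
  c_k = sigma^2 * sum_{j=k..q} theta_j psi_{j-k}   (c_k = 0 for k > q),
using gamma(-m) = gamma(m).
psi-weights needed (psi_j = theta_j + sum_i phi_i psi_{j-i}):
  psi_1 = theta_1 + phi_1 = 0.354 + (0.283) = 0.637
  psi_2 = theta_2 + phi_1 psi_1 = 0.244 + (0.283)(0.637) = 0.424271
Right-hand sides:
  c_0 = sigma^2 (1 + theta_1 psi_1 + theta_2 psi_2) = 2 * (1 + (0.354)(0.637) + (0.244)(0.424271)) = 2 * 1.32902 = 2.65804
  c_1 = sigma^2 (theta_1 + theta_2 psi_1) = 2 * (0.354 + (0.244)(0.637)) = 1.018856
  c_2 = sigma^2 theta_2 = 2 * (0.244) = 0.488
Equations for k = 0 and k = 1 (AR order 1):
  gamma(0) = phi_1 gamma(1) + c_0
  gamma(1) = phi_1 gamma(0) + c_1
Substituting the second into the first: gamma(0) (1 - phi_1^2) = c_0 + phi_1 c_1, so
  gamma(0) = (c_0 + phi_1 c_1) / (1 - phi_1^2) = (2.65804 + (0.283)(1.018856)) / (1 - (0.283)^2) = 2.946376 / 0.919911 = 3.202893.
  gamma(1) = phi_1 gamma(0) + c_1 = (0.283)(3.202893) + (1.018856) = 1.925275.
Therefore gamma(1) = 1.9253 (to 4 decimal places).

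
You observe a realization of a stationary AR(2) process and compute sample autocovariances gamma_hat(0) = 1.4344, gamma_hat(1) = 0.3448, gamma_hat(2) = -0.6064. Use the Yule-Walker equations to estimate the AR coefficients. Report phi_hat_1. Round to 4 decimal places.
\hat\phi_{1} = 0.3630

The Yule-Walker equations for an AR(p) process read, in matrix form,
  Gamma_p phi = r_p,   with   (Gamma_p)_{ij} = gamma(|i - j|),
                       (r_p)_i = gamma(i),   i,j = 1..p.
Substitute the sample gammas (Toeplitz matrix and right-hand side of size 2):
  Gamma_p = [[1.4344, 0.3448], [0.3448, 1.4344]]
  r_p     = [0.3448, -0.6064]
Written out:
  1.4344 phi_1 + 0.3448 phi_2 = 0.3448
  0.3448 phi_1 + 1.4344 phi_2 = -0.6064
Solve by Cramer's rule:
  det = gamma(0)^2 - gamma(1)^2 = (1.4344)^2 - (0.3448)^2 = 2.05750336 - 0.11888704 = 1.93861632
  phi_hat_1 = [gamma(1) gamma(0) - gamma(1) gamma(2)] / det = [(0.3448)(1.4344) - (0.3448)(-0.6064)] / 1.93861632 = 0.70366784 / 1.93861632 = 0.363
  phi_hat_2 = [gamma(0) gamma(2) - gamma(1)^2] / det = [(1.4344)(-0.6064) - (0.3448)^2] / 1.93861632 = -0.9887072 / 1.93861632 = -0.51
So phi_hat = [0.3630, -0.5100].
Therefore phi_hat_1 = 0.3630.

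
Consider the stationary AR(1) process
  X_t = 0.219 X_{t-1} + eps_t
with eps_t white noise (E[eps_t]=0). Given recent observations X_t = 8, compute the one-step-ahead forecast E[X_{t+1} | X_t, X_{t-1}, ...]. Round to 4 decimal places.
E[X_{t+1} \mid \mathcal F_t] = 1.7520

For an AR(p) model X_t = c + sum_i phi_i X_{t-i} + eps_t, the
one-step-ahead conditional mean is
  E[X_{t+1} | X_t, ...] = c + sum_i phi_i X_{t+1-i}.
Substitute known values:
  E[X_{t+1} | ...] = (0.219) * (8)
                   = 1.7520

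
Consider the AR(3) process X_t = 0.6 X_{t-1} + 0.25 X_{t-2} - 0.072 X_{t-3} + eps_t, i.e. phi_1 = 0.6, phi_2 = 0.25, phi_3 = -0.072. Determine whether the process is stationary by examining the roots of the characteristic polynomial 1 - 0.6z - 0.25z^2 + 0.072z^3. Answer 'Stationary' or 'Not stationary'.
\text{Stationary}

The AR(p) characteristic polynomial is P(z) = 1 - 0.6z - 0.25z^2 + 0.072z^3.
Stationarity requires all roots to lie outside the unit circle, i.e. |z| > 1 for every root.
Degree 3: look for a simple real root z0 first, then factor out (1 - z/z0) and solve the remaining quadratic.
Testing z0 = 1.25: P(1.25) = 1 + (-0.6)(1.25) + (-0.25)(1.25)^2 + (0.072)(1.25)^3
  = 1 + (-0.75) + (-0.390625) + (0.140625) = 0.  So z_0 = 1.25 is a root, |z_0| = 1.25.
Divide out the factor (1 - 0.8 z) = (1 - z/z0) (since 1/z0 = 0.8):
  P(z) = (1 - 0.8 z)(1 + (0.2) z + (-0.09) z^2)
  [check: z-coef 0.2 - (0.8) = -0.6; z^2-coef -0.09 - (0.8)(0.2) = -0.25; z^3-coef -(0.8)(-0.09) = 0.072.]
Remaining roots from the quadratic factor 1 + (0.2) z + (-0.09) z^2:
  Set 1 + (0.2) z + (-0.09) z^2 = 0, i.e. a z^2 + b z + c = 0 with a = -0.09, b = 0.2, c = 1.
  Discriminant D = b^2 - 4ac = (0.2)^2 - 4*(-0.09)*1 = 0.04 - (-0.36) = 0.4.
  D >= 0, so the roots are real: z = (-b +/- sqrt(D)) / (2a) = (-0.2 +/- 0.632456) / (-0.18).
    z_1 = (-0.2 + 0.632456) / (-0.18) = -2.4025,   |z_1| = 2.4025.
    z_2 = (-0.2 - 0.632456) / (-0.18) = 4.6248,   |z_2| = 4.6248.
Moduli of all roots: 1.2500, 2.4025, 4.6248.
All moduli strictly greater than 1? Yes.
Verdict: Stationary.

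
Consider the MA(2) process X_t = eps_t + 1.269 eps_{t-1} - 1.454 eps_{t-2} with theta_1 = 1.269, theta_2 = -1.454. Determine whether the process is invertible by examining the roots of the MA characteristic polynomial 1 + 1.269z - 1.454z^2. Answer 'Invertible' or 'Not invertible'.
\text{Not invertible}

The MA(q) characteristic polynomial is P(z) = 1 + 1.269z - 1.454z^2.
Invertibility requires all roots to lie outside the unit circle, i.e. |z| > 1 for every root.
Set 1 + (1.269) z + (-1.454) z^2 = 0, i.e. a z^2 + b z + c = 0 with a = -1.454, b = 1.269, c = 1.
Discriminant D = b^2 - 4ac = (1.269)^2 - 4*(-1.454)*1 = 1.610361 - (-5.816) = 7.426361.
D >= 0, so the roots are real: z = (-b +/- sqrt(D)) / (2a) = (-1.269 +/- 2.725135) / (-2.908).
  z_1 = (-1.269 + 2.725135) / (-2.908) = -0.5007,   |z_1| = 0.5007.
  z_2 = (-1.269 - 2.725135) / (-2.908) = 1.3735,   |z_2| = 1.3735.
Moduli of all roots: 0.5007, 1.3735.
All moduli strictly greater than 1? No.
Verdict: Not invertible.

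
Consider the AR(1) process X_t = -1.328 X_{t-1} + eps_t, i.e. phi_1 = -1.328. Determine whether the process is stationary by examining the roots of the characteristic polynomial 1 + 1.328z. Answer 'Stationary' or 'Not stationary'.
\text{Not stationary}

The AR(p) characteristic polynomial is P(z) = 1 + 1.328z.
Stationarity requires all roots to lie outside the unit circle, i.e. |z| > 1 for every root.
This is linear in z: 1 + (1.328) z = 0  =>  z = -1/(1.328) = -0.753012,  |z| = 0.753012.
Moduli of all roots: 0.7530.
All moduli strictly greater than 1? No.
Verdict: Not stationary.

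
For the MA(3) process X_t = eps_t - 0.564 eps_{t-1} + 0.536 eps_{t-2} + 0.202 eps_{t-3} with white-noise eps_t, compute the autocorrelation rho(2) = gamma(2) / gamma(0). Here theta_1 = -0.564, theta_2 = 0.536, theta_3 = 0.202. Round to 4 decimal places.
\rho(2) = 0.2564

For an MA(q) process with theta_0 = 1, the autocovariance is
  gamma(k) = sigma^2 * sum_{i=0..q-k} theta_i * theta_{i+k},
and rho(k) = gamma(k) / gamma(0). Sigma^2 cancels.
  numerator   = (1)*(0.536) + (-0.564)*(0.202) = 0.422072.
  denominator = (1)^2 + (-0.564)^2 + (0.536)^2 + (0.202)^2 = 1.646196.
  rho(2) = 0.422072 / 1.646196 = 0.2564.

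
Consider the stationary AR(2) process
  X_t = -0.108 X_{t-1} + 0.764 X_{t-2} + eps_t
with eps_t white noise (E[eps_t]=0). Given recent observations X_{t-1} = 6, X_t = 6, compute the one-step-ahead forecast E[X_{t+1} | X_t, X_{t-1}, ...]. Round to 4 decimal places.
E[X_{t+1} \mid \mathcal F_t] = 3.9360

For an AR(p) model X_t = c + sum_i phi_i X_{t-i} + eps_t, the
one-step-ahead conditional mean is
  E[X_{t+1} | X_t, ...] = c + sum_i phi_i X_{t+1-i}.
Substitute known values:
  E[X_{t+1} | ...] = (-0.108) * (6) + (0.764) * (6)
                   = 3.9360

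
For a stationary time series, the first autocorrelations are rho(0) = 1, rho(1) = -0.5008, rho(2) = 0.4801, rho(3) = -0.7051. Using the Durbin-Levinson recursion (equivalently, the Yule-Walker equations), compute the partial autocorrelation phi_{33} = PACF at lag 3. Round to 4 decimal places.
\phi_{33} = -0.5670

The PACF at lag k is phi_{kk}, the last component of the solution
to the Yule-Walker system G_k phi = r_k where
  (G_k)_{ij} = rho(|i - j|), (r_k)_i = rho(i), i,j = 1..k.
Equivalently, Durbin-Levinson gives phi_{kk} iteratively:
  phi_{11} = rho(1)
  phi_{kk} = [rho(k) - sum_{j=1..k-1} phi_{k-1,j} rho(k-j)]
            / [1 - sum_{j=1..k-1} phi_{k-1,j} rho(j)],
  phi_{k,j} = phi_{k-1,j} - phi_{kk} phi_{k-1,k-j},  j = 1..k-1.
Step k = 1:
  phi_11 = rho(1) = -0.5008.
Step k = 2:
  phi_22 = [rho(2) - phi_11 rho(1)] / [1 - phi_11 rho(1)] = [0.4801 - (-0.5008)(-0.5008)] / [1 - (-0.5008)(-0.5008)]
         = 0.22929936 / 0.74919936 = 0.306059.
  Update: phi_21 = phi_11 - phi_22 phi_11 = -0.5008 - (0.306059)(-0.5008) = -0.347526.
Step k = 3:
  phi_33 = [rho(3) - phi_21 rho(2) - phi_22 rho(1)] / [1 - phi_21 rho(1) - phi_22 rho(2)]
    numerator   = -0.7051 - (-0.347526)(0.4801) - (0.306059)(-0.5008) = -0.38497853
    denominator = 1 - (-0.347526)(-0.5008) - (0.306059)(0.4801) = 0.67902018
  phi_33 = -0.38497853 / 0.67902018 = -0.567.
Therefore phi_{33} = -0.5670.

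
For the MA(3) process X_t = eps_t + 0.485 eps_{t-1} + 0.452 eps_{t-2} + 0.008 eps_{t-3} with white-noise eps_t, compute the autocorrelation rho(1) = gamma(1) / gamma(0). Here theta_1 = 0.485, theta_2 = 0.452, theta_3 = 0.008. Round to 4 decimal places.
\rho(1) = 0.4917

For an MA(q) process with theta_0 = 1, the autocovariance is
  gamma(k) = sigma^2 * sum_{i=0..q-k} theta_i * theta_{i+k},
and rho(k) = gamma(k) / gamma(0). Sigma^2 cancels.
  numerator   = (1)*(0.485) + (0.485)*(0.452) + (0.452)*(0.008) = 0.707836.
  denominator = (1)^2 + (0.485)^2 + (0.452)^2 + (0.008)^2 = 1.439593.
  rho(1) = 0.707836 / 1.439593 = 0.4917.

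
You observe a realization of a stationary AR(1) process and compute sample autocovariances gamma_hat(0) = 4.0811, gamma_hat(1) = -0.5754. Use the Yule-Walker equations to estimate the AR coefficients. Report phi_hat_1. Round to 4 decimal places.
\hat\phi_{1} = -0.1410

The Yule-Walker equations for an AR(p) process read, in matrix form,
  Gamma_p phi = r_p,   with   (Gamma_p)_{ij} = gamma(|i - j|),
                       (r_p)_i = gamma(i),   i,j = 1..p.
Substitute the sample gammas (Toeplitz matrix and right-hand side of size 1):
  Gamma_p = [[4.0811]]
  r_p     = [-0.5754]
With p = 1 this is the single equation gamma(0) phi_1 = gamma(1):
  phi_hat_1 = gamma(1) / gamma(0) = -0.5754 / 4.0811 = -0.1410.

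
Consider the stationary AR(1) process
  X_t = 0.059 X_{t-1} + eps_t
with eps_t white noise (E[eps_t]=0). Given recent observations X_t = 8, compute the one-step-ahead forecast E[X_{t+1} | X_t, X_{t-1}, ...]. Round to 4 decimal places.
E[X_{t+1} \mid \mathcal F_t] = 0.4720

For an AR(p) model X_t = c + sum_i phi_i X_{t-i} + eps_t, the
one-step-ahead conditional mean is
  E[X_{t+1} | X_t, ...] = c + sum_i phi_i X_{t+1-i}.
Substitute known values:
  E[X_{t+1} | ...] = (0.059) * (8)
                   = 0.4720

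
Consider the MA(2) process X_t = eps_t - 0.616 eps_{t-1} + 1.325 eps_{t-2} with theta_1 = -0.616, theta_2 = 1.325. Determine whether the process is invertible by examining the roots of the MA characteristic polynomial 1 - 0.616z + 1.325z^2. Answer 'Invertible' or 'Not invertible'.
\text{Not invertible}

The MA(q) characteristic polynomial is P(z) = 1 - 0.616z + 1.325z^2.
Invertibility requires all roots to lie outside the unit circle, i.e. |z| > 1 for every root.
Set 1 + (-0.616) z + (1.325) z^2 = 0, i.e. a z^2 + b z + c = 0 with a = 1.325, b = -0.616, c = 1.
Discriminant D = b^2 - 4ac = (-0.616)^2 - 4*(1.325)*1 = 0.379456 - (5.3) = -4.920544.
D < 0, so the roots are the complex-conjugate pair z = (-b +/- i sqrt(-D)) / (2a) = 0.2325 +/- 0.8371i.
For a conjugate pair |z|^2 = z * conj(z) = (product of roots) = c/a = 1/(1.325) = 0.754717, so |z| = sqrt(0.754717) = 0.8687 for both roots.
Moduli of all roots: 0.8687, 0.8687.
All moduli strictly greater than 1? No.
Verdict: Not invertible.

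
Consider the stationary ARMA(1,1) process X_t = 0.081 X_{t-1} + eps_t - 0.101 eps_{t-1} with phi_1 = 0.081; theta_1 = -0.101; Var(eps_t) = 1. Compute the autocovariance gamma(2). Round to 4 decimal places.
\gamma(2) = -0.0016

Multiply the model equation by X_{t-k} and take expectations. With theta_0 = psi_0 = 1 and psi_j the MA(infinity) weights, this gives
  gamma(k) - sum_i phi_i gamma(k-i) = c_k,
  c_k = sigma^2 * sum_{j=k..q} theta_j psi_{j-k}   (c_k = 0 for k > q),
using gamma(-m) = gamma(m).
psi-weights needed (psi_j = theta_j + sum_i phi_i psi_{j-i}):
  psi_1 = theta_1 + phi_1 = -0.101 + (0.081) = -0.02
Right-hand sides:
  c_0 = sigma^2 (1 + theta_1 psi_1) = 1 * (1 + (-0.101)(-0.02)) = 1 * 1.00202 = 1.00202
  c_1 = sigma^2 theta_1 = 1 * (-0.101) = -0.101
  c_2 = 0
Equations for k = 0 and k = 1 (AR order 1):
  gamma(0) = phi_1 gamma(1) + c_0
  gamma(1) = phi_1 gamma(0) + c_1
Substituting the second into the first: gamma(0) (1 - phi_1^2) = c_0 + phi_1 c_1, so
  gamma(0) = (c_0 + phi_1 c_1) / (1 - phi_1^2) = (1.00202 + (0.081)(-0.101)) / (1 - (0.081)^2) = 0.993839 / 0.993439 = 1.000403.
  gamma(1) = phi_1 gamma(0) + c_1 = (0.081)(1.000403) + (-0.101) = -0.019967.
For k = 2 (> q): gamma(2) = phi_1 gamma(1) = (0.081)(-0.019967) = -0.001617.
Therefore gamma(2) = -0.0016 (to 4 decimal places).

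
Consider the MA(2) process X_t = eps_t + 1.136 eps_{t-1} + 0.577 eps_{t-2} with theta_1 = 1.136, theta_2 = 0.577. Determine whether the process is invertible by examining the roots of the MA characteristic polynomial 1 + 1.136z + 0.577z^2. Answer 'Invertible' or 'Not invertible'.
\text{Invertible}

The MA(q) characteristic polynomial is P(z) = 1 + 1.136z + 0.577z^2.
Invertibility requires all roots to lie outside the unit circle, i.e. |z| > 1 for every root.
Set 1 + (1.136) z + (0.577) z^2 = 0, i.e. a z^2 + b z + c = 0 with a = 0.577, b = 1.136, c = 1.
Discriminant D = b^2 - 4ac = (1.136)^2 - 4*(0.577)*1 = 1.290496 - (2.308) = -1.017504.
D < 0, so the roots are the complex-conjugate pair z = (-b +/- i sqrt(-D)) / (2a) = -0.9844 +/- 0.8741i.
For a conjugate pair |z|^2 = z * conj(z) = (product of roots) = c/a = 1/(0.577) = 1.733102, so |z| = sqrt(1.733102) = 1.3165 for both roots.
Moduli of all roots: 1.3165, 1.3165.
All moduli strictly greater than 1? Yes.
Verdict: Invertible.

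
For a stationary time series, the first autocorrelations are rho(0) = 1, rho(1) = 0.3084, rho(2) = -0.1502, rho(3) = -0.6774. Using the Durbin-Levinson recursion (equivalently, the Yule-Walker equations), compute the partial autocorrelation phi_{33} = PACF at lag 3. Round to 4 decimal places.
\phi_{33} = -0.6380

The PACF at lag k is phi_{kk}, the last component of the solution
to the Yule-Walker system G_k phi = r_k where
  (G_k)_{ij} = rho(|i - j|), (r_k)_i = rho(i), i,j = 1..k.
Equivalently, Durbin-Levinson gives phi_{kk} iteratively:
  phi_{11} = rho(1)
  phi_{kk} = [rho(k) - sum_{j=1..k-1} phi_{k-1,j} rho(k-j)]
            / [1 - sum_{j=1..k-1} phi_{k-1,j} rho(j)],
  phi_{k,j} = phi_{k-1,j} - phi_{kk} phi_{k-1,k-j},  j = 1..k-1.
Step k = 1:
  phi_11 = rho(1) = 0.3084.
Step k = 2:
  phi_22 = [rho(2) - phi_11 rho(1)] / [1 - phi_11 rho(1)] = [-0.1502 - (0.3084)(0.3084)] / [1 - (0.3084)(0.3084)]
         = -0.24531056 / 0.90488944 = -0.271095.
  Update: phi_21 = phi_11 - phi_22 phi_11 = 0.3084 - (-0.271095)(0.3084) = 0.392006.
Step k = 3:
  phi_33 = [rho(3) - phi_21 rho(2) - phi_22 rho(1)] / [1 - phi_21 rho(1) - phi_22 rho(2)]
    numerator   = -0.6774 - (0.392006)(-0.1502) - (-0.271095)(0.3084) = -0.53491522
    denominator = 1 - (0.392006)(0.3084) - (-0.271095)(-0.1502) = 0.83838709
  phi_33 = -0.53491522 / 0.83838709 = -0.638.
Therefore phi_{33} = -0.6380.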